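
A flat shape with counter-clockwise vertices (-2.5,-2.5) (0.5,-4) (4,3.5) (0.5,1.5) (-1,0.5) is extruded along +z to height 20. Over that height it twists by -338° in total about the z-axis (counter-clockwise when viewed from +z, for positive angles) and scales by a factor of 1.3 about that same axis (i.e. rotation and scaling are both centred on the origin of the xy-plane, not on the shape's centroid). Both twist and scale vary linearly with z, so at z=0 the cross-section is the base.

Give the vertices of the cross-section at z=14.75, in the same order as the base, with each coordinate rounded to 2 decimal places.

t = z/height = 14.75/20 = 0.7375
s = 1 + (scale-1)·z/height = 1 + (1.3-1)·14.75/20 = 1.221250
θ = twist·z/height = -338°·14.75/20 = -249.2750° = -4.350669 rad
cos θ = -0.353883, sin θ = 0.935290 (intermediates below are computed at full precision and shown rounded to 5 d.p.)
v1: (-2.5,-2.5) → rotate → (3.22293,-1.45352) → ×s → (3.93601,-1.77511) → (3.94,-1.78)
v2: (0.5,-4) → rotate → (3.56422,1.88318) → ×s → (4.35280,2.29983) → (4.35,2.30)
v3: (4,3.5) → rotate → (-4.68905,2.50257) → ×s → (-5.72650,3.05626) → (-5.73,3.06)
v4: (0.5,1.5) → rotate → (-1.57988,-0.06318) → ×s → (-1.92942,-0.07716) → (-1.93,-0.08)
v5: (-1,0.5) → rotate → (-0.11376,-1.11223) → ×s → (-0.13893,-1.35831) → (-0.14,-1.36)

Cross-section at z=14.75: (3.94,-1.78) (4.35,2.30) (-5.73,3.06) (-1.93,-0.08) (-0.14,-1.36)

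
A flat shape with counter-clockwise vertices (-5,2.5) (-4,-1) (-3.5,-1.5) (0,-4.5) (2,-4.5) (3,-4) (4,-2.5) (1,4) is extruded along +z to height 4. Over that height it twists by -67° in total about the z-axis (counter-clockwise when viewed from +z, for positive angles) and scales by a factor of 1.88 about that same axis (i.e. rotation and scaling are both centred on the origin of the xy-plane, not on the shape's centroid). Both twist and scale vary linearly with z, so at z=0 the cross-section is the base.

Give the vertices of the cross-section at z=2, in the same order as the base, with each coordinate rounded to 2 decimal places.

t = z/height = 2/4 = 0.5
s = 1 + (scale-1)·z/height = 1 + (1.88-1)·2/4 = 1.440000
θ = twist·z/height = -67°·2/4 = -33.5000° = -0.584685 rad
cos θ = 0.833886, sin θ = -0.551937 (intermediates below are computed at full precision and shown rounded to 5 d.p.)
v1: (-5,2.5) → rotate → (-2.78959,4.84440) → ×s → (-4.01700,6.97594) → (-4.02,6.98)
v2: (-4,-1) → rotate → (-3.88748,1.37386) → ×s → (-5.59797,1.97836) → (-5.60,1.98)
v3: (-3.5,-1.5) → rotate → (-3.74651,0.68095) → ×s → (-5.39497,0.98057) → (-5.39,0.98)
v4: (0,-4.5) → rotate → (-2.48372,-3.75249) → ×s → (-3.57655,-5.40358) → (-3.58,-5.40)
v5: (2,-4.5) → rotate → (-0.81594,-4.85636) → ×s → (-1.17496,-6.99316) → (-1.17,-6.99)
v6: (3,-4) → rotate → (0.29391,-4.99135) → ×s → (0.42323,-7.18755) → (0.42,-7.19)
v7: (4,-2.5) → rotate → (1.95570,-4.29246) → ×s → (2.81621,-6.18115) → (2.82,-6.18)
v8: (1,4) → rotate → (3.04163,2.78361) → ×s → (4.37995,4.00839) → (4.38,4.01)

Cross-section at z=2: (-4.02,6.98) (-5.60,1.98) (-5.39,0.98) (-3.58,-5.40) (-1.17,-6.99) (0.42,-7.19) (2.82,-6.18) (4.38,4.01)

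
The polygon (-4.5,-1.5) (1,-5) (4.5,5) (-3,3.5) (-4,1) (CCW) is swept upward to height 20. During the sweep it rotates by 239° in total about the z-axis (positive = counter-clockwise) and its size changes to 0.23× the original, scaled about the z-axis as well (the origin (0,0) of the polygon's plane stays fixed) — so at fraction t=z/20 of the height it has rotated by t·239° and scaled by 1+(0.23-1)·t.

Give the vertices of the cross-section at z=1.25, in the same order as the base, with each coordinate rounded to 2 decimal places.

Cross-section at z=1.25: (-3.77,-2.48) (2.15,-4.35) (2.91,5.70) (-3.62,2.48) (-3.92,-0.06)

t = z/height = 1.25/20 = 0.0625
s = 1 + (scale-1)·z/height = 1 + (0.23-1)·1.25/20 = 0.951875
θ = twist·z/height = 239°·1.25/20 = 14.9375° = 0.260709 rad
cos θ = 0.966208, sin θ = 0.257765 (intermediates below are computed at full precision and shown rounded to 5 d.p.)
v1: (-4.5,-1.5) → rotate → (-3.96129,-2.60925) → ×s → (-3.77065,-2.48368) → (-3.77,-2.48)
v2: (1,-5) → rotate → (2.25503,-4.57327) → ×s → (2.14651,-4.35318) → (2.15,-4.35)
v3: (4.5,5) → rotate → (3.05911,5.99098) → ×s → (2.91189,5.70267) → (2.91,5.70)
v4: (-3,3.5) → rotate → (-3.80080,2.60843) → ×s → (-3.61789,2.48290) → (-3.62,2.48)
v5: (-4,1) → rotate → (-4.12260,-0.06485) → ×s → (-3.92420,-0.06173) → (-3.92,-0.06)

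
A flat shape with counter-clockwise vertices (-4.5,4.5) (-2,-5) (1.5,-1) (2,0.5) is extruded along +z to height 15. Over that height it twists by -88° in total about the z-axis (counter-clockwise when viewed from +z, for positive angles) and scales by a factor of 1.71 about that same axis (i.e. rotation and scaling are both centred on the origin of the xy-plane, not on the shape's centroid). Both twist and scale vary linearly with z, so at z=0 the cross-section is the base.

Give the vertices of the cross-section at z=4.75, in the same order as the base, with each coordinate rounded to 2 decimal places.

Cross-section at z=4.75: (-2.30,7.45) (-5.03,-4.27) (1.05,-1.94) (2.45,-0.60)

t = z/height = 4.75/15 = 0.316667
s = 1 + (scale-1)·z/height = 1 + (1.71-1)·4.75/15 = 1.224833
θ = twist·z/height = -88°·4.75/15 = -27.8667° = -0.486365 rad
cos θ = 0.884038, sin θ = -0.467416 (intermediates below are computed at full precision and shown rounded to 5 d.p.)
v1: (-4.5,4.5) → rotate → (-1.87480,6.08154) → ×s → (-2.29632,7.44887) → (-2.30,7.45)
v2: (-2,-5) → rotate → (-4.10515,-3.48536) → ×s → (-5.02813,-4.26898) → (-5.03,-4.27)
v3: (1.5,-1) → rotate → (0.85864,-1.58516) → ×s → (1.05169,-1.94156) → (1.05,-1.94)
v4: (2,0.5) → rotate → (2.00178,-0.49281) → ×s → (2.45185,-0.60361) → (2.45,-0.60)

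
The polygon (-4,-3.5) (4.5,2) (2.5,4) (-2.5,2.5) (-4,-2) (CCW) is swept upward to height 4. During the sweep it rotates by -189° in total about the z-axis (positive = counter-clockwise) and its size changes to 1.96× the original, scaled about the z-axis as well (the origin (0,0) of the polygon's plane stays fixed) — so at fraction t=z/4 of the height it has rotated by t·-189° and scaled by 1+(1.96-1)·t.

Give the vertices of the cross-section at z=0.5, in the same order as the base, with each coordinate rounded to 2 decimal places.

Cross-section at z=0.5: (-5.68,-1.80) (5.52,0.03) (4.36,2.98) (-1.44,3.69) (-5.00,-0.26)

t = z/height = 0.5/4 = 0.125
s = 1 + (scale-1)·z/height = 1 + (1.96-1)·0.5/4 = 1.120000
θ = twist·z/height = -189°·0.5/4 = -23.6250° = -0.412334 rad
cos θ = 0.916188, sin θ = -0.400749 (intermediates below are computed at full precision and shown rounded to 5 d.p.)
v1: (-4,-3.5) → rotate → (-5.06737,-1.60366) → ×s → (-5.67546,-1.79610) → (-5.68,-1.80)
v2: (4.5,2) → rotate → (4.92434,0.02901) → ×s → (5.51526,0.03249) → (5.52,0.03)
v3: (2.5,4) → rotate → (3.89347,2.66288) → ×s → (4.36068,2.98243) → (4.36,2.98)
v4: (-2.5,2.5) → rotate → (-1.28860,3.29234) → ×s → (-1.44323,3.68742) → (-1.44,3.69)
v5: (-4,-2) → rotate → (-4.46625,-0.22938) → ×s → (-5.00220,-0.25691) → (-5.00,-0.26)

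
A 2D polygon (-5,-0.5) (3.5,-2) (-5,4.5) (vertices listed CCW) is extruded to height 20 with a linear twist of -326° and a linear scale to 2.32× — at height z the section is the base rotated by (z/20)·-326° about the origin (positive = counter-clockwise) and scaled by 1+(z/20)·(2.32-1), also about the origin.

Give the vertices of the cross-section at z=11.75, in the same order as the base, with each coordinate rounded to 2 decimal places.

t = z/height = 11.75/20 = 0.5875
s = 1 + (scale-1)·z/height = 1 + (2.32-1)·11.75/20 = 1.775500
θ = twist·z/height = -326°·11.75/20 = -191.5250° = -3.342742 rad
cos θ = -0.979838, sin θ = 0.199795 (intermediates below are computed at full precision and shown rounded to 5 d.p.)
v1: (-5,-0.5) → rotate → (4.99909,-0.50906) → ×s → (8.87588,-0.90383) → (8.88,-0.90)
v2: (3.5,-2) → rotate → (-3.02984,2.65896) → ×s → (-5.37948,4.72098) → (-5.38,4.72)
v3: (-5,4.5) → rotate → (4.00011,-5.40825) → ×s → (7.10219,-9.60234) → (7.10,-9.60)

Cross-section at z=11.75: (8.88,-0.90) (-5.38,4.72) (7.10,-9.60)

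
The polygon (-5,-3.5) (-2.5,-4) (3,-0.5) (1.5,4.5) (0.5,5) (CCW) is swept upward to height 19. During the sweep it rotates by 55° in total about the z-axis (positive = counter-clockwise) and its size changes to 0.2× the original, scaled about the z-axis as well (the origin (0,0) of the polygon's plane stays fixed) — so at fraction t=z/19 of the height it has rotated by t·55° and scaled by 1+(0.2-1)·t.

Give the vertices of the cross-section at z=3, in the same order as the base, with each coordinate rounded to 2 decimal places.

Cross-section at z=3: (-3.86,-3.68) (-1.63,-3.78) (2.66,-0.04) (0.70,4.08) (-0.23,4.38)

t = z/height = 3/19 = 0.157895
s = 1 + (scale-1)·z/height = 1 + (0.2-1)·3/19 = 0.873684
θ = twist·z/height = 55°·3/19 = 8.6842° = 0.151568 rad
cos θ = 0.988536, sin θ = 0.150988 (intermediates below are computed at full precision and shown rounded to 5 d.p.)
v1: (-5,-3.5) → rotate → (-4.41422,-4.21482) → ×s → (-3.85663,-3.68242) → (-3.86,-3.68)
v2: (-2.5,-4) → rotate → (-1.86739,-4.33161) → ×s → (-1.63150,-3.78446) → (-1.63,-3.78)
v3: (3,-0.5) → rotate → (3.04110,-0.04130) → ×s → (2.65696,-0.03609) → (2.66,-0.04)
v4: (1.5,4.5) → rotate → (0.80336,4.67489) → ×s → (0.70188,4.08438) → (0.70,4.08)
v5: (0.5,5) → rotate → (-0.26067,5.01817) → ×s → (-0.22775,4.38430) → (-0.23,4.38)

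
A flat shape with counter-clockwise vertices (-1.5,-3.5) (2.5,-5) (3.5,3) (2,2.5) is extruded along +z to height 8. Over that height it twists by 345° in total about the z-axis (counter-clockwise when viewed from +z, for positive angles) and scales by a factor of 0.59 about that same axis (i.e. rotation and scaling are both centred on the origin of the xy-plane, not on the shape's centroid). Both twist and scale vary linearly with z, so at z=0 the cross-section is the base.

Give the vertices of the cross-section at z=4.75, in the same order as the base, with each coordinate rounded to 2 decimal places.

t = z/height = 4.75/8 = 0.59375
s = 1 + (scale-1)·z/height = 1 + (0.59-1)·4.75/8 = 0.756563
θ = twist·z/height = 345°·4.75/8 = 204.8438° = 3.575198 rad
cos θ = -0.907457, sin θ = -0.420145 (intermediates below are computed at full precision and shown rounded to 5 d.p.)
v1: (-1.5,-3.5) → rotate → (-0.10932,3.80632) → ×s → (-0.08271,2.87972) → (-0.08,2.88)
v2: (2.5,-5) → rotate → (-4.36937,3.48692) → ×s → (-3.30570,2.63807) → (-3.31,2.64)
v3: (3.5,3) → rotate → (-1.91566,-4.19288) → ×s → (-1.44932,-3.17217) → (-1.45,-3.17)
v4: (2,2.5) → rotate → (-0.76455,-3.10893) → ×s → (-0.57843,-2.35210) → (-0.58,-2.35)

Cross-section at z=4.75: (-0.08,2.88) (-3.31,2.64) (-1.45,-3.17) (-0.58,-2.35)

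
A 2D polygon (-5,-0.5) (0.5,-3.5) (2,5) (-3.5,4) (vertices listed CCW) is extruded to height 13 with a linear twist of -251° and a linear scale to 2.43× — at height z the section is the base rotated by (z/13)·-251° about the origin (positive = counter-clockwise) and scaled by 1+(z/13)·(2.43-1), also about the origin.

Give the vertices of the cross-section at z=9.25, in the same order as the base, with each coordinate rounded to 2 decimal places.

t = z/height = 9.25/13 = 0.711538
s = 1 + (scale-1)·z/height = 1 + (2.43-1)·9.25/13 = 2.017500
θ = twist·z/height = -251°·9.25/13 = -178.5962° = -3.117091 rad
cos θ = -0.999700, sin θ = -0.024499 (intermediates below are computed at full precision and shown rounded to 5 d.p.)
v1: (-5,-0.5) → rotate → (4.98625,0.62235) → ×s → (10.05976,1.25558) → (10.06,1.26)
v2: (0.5,-3.5) → rotate → (-0.58560,3.48670) → ×s → (-1.18144,7.03442) → (-1.18,7.03)
v3: (2,5) → rotate → (-1.87690,-5.04750) → ×s → (-3.78665,-10.18333) → (-3.79,-10.18)
v4: (-3.5,4) → rotate → (3.59695,-3.91305) → ×s → (7.25684,-7.89458) → (7.26,-7.89)

Cross-section at z=9.25: (10.06,1.26) (-1.18,7.03) (-3.79,-10.18) (7.26,-7.89)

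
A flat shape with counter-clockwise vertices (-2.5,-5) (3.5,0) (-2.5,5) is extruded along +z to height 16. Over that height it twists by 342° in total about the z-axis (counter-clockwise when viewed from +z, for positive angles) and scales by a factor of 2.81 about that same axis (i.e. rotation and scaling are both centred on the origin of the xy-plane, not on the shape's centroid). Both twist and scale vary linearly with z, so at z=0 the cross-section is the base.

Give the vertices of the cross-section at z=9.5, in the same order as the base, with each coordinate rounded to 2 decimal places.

Cross-section at z=9.5: (0.71,11.58) (-6.68,-2.84) (8.84,-7.51)

t = z/height = 9.5/16 = 0.59375
s = 1 + (scale-1)·z/height = 1 + (2.81-1)·9.5/16 = 2.074688
θ = twist·z/height = 342°·9.5/16 = 203.0625° = 3.544109 rad
cos θ = -0.920078, sin θ = -0.391735 (intermediates below are computed at full precision and shown rounded to 5 d.p.)
v1: (-2.5,-5) → rotate → (0.34152,5.57973) → ×s → (0.70855,11.57619) → (0.71,11.58)
v2: (3.5,0) → rotate → (-3.22027,-1.37107) → ×s → (-6.68106,-2.84455) → (-6.68,-2.84)
v3: (-2.5,5) → rotate → (4.25887,-3.62105) → ×s → (8.83582,-7.51255) → (8.84,-7.51)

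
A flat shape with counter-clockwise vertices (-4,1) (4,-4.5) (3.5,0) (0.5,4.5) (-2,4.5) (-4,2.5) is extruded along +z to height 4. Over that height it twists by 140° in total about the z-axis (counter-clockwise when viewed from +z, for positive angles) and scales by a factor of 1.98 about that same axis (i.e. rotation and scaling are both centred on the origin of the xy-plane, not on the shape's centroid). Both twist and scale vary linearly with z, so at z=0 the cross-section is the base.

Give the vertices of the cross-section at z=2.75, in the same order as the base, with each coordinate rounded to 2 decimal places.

t = z/height = 2.75/4 = 0.6875
s = 1 + (scale-1)·z/height = 1 + (1.98-1)·2.75/4 = 1.673750
θ = twist·z/height = 140°·2.75/4 = 96.2500° = 1.679879 rad
cos θ = -0.108867, sin θ = 0.994056 (intermediates below are computed at full precision and shown rounded to 5 d.p.)
v1: (-4,1) → rotate → (-0.55859,-4.08509) → ×s → (-0.93494,-6.83742) → (-0.93,-6.84)
v2: (4,-4.5) → rotate → (4.03779,4.46613) → ×s → (6.75824,7.47518) → (6.76,7.48)
v3: (3.5,0) → rotate → (-0.38103,3.47920) → ×s → (-0.63776,5.82331) → (-0.64,5.82)
v4: (0.5,4.5) → rotate → (-4.52769,0.00713) → ×s → (-7.57822,0.01193) → (-7.58,0.01)
v5: (-2,4.5) → rotate → (-4.25552,-2.47801) → ×s → (-7.12268,-4.14758) → (-7.12,-4.15)
v6: (-4,2.5) → rotate → (-2.04967,-4.24839) → ×s → (-3.43064,-7.11075) → (-3.43,-7.11)

Cross-section at z=2.75: (-0.93,-6.84) (6.76,7.48) (-0.64,5.82) (-7.58,0.01) (-7.12,-4.15) (-3.43,-7.11)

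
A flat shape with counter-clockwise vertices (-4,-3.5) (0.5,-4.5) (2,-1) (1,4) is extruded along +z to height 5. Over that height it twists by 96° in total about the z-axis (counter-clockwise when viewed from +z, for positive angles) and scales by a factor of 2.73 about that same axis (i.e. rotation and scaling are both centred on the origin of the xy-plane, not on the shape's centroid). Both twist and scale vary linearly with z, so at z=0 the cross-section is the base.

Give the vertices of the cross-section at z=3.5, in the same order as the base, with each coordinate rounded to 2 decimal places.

Cross-section at z=3.5: (3.71,-11.15) (9.60,-2.84) (3.75,3.22) (-7.30,5.47)

t = z/height = 3.5/5 = 0.7
s = 1 + (scale-1)·z/height = 1 + (2.73-1)·3.5/5 = 2.211000
θ = twist·z/height = 96°·3.5/5 = 67.2000° = 1.172861 rad
cos θ = 0.387516, sin θ = 0.921863 (intermediates below are computed at full precision and shown rounded to 5 d.p.)
v1: (-4,-3.5) → rotate → (1.67646,-5.04376) → ×s → (3.70665,-11.15175) → (3.71,-11.15)
v2: (0.5,-4.5) → rotate → (4.34214,-1.28289) → ×s → (9.60048,-2.83647) → (9.60,-2.84)
v3: (2,-1) → rotate → (1.69689,1.45621) → ×s → (3.75183,3.21968) → (3.75,3.22)
v4: (1,4) → rotate → (-3.29994,2.47193) → ×s → (-7.29616,5.46543) → (-7.30,5.47)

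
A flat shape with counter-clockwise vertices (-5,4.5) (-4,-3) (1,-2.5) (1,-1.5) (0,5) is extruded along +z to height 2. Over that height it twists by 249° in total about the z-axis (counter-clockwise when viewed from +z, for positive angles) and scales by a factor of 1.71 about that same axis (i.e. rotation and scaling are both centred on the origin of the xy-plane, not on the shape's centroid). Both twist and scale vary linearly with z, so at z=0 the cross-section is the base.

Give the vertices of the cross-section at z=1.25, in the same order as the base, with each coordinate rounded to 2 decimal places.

Cross-section at z=1.25: (3.89,-8.90) (7.05,1.56) (0.17,3.88) (-0.42,2.57) (-2.98,-6.58)

t = z/height = 1.25/2 = 0.625
s = 1 + (scale-1)·z/height = 1 + (1.71-1)·1.25/2 = 1.443750
θ = twist·z/height = 249°·1.25/2 = 155.6250° = 2.716169 rad
cos θ = -0.910864, sin θ = 0.412707 (intermediates below are computed at full precision and shown rounded to 5 d.p.)
v1: (-5,4.5) → rotate → (2.69714,-6.16242) → ×s → (3.89399,-8.89700) → (3.89,-8.90)
v2: (-4,-3) → rotate → (4.88158,1.08176) → ×s → (7.04778,1.56180) → (7.05,1.56)
v3: (1,-2.5) → rotate → (0.12090,2.68987) → ×s → (0.17455,3.88349) → (0.17,3.88)
v4: (1,-1.5) → rotate → (-0.29180,1.77900) → ×s → (-0.42129,2.56844) → (-0.42,2.57)
v5: (0,5) → rotate → (-2.06354,-4.55432) → ×s → (-2.97923,-6.57530) → (-2.98,-6.58)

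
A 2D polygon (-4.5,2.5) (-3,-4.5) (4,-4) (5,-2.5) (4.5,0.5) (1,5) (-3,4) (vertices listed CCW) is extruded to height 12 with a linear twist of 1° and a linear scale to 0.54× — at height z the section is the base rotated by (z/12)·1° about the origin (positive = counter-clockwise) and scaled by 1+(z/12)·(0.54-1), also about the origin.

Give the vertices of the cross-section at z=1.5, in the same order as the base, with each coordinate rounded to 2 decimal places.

Cross-section at z=1.5: (-4.25,2.35) (-2.82,-4.25) (3.78,-3.76) (4.72,-2.35) (4.24,0.48) (0.93,4.71) (-2.84,3.76)

t = z/height = 1.5/12 = 0.125
s = 1 + (scale-1)·z/height = 1 + (0.54-1)·1.5/12 = 0.942500
θ = twist·z/height = 1°·1.5/12 = 0.1250° = 0.002182 rad
cos θ = 0.999998, sin θ = 0.002182 (intermediates below are computed at full precision and shown rounded to 5 d.p.)
v1: (-4.5,2.5) → rotate → (-4.50544,2.49018) → ×s → (-4.24638,2.34699) → (-4.25,2.35)
v2: (-3,-4.5) → rotate → (-2.99018,-4.50653) → ×s → (-2.81824,-4.24741) → (-2.82,-4.25)
v3: (4,-4) → rotate → (4.00872,-3.99126) → ×s → (3.77822,-3.76177) → (3.78,-3.76)
v4: (5,-2.5) → rotate → (5.00544,-2.48909) → ×s → (4.71763,-2.34596) → (4.72,-2.35)
v5: (4.5,0.5) → rotate → (4.49890,0.50982) → ×s → (4.24021,0.48050) → (4.24,0.48)
v6: (1,5) → rotate → (0.98909,5.00217) → ×s → (0.93222,4.71454) → (0.93,4.71)
v7: (-3,4) → rotate → (-3.00872,3.99345) → ×s → (-2.83572,3.76382) → (-2.84,3.76)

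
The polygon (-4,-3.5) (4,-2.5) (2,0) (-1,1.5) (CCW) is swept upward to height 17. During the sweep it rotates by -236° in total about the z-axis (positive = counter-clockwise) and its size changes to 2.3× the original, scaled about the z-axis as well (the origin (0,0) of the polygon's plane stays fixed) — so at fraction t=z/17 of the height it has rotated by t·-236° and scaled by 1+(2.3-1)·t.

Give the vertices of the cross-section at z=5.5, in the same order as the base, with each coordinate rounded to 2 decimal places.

Cross-section at z=5.5: (-6.17,4.35) (-2.11,-6.36) (0.67,-2.76) (1.74,1.88)

t = z/height = 5.5/17 = 0.323529
s = 1 + (scale-1)·z/height = 1 + (2.3-1)·5.5/17 = 1.420588
θ = twist·z/height = -236°·5.5/17 = -76.3529° = -1.332610 rad
cos θ = 0.235940, sin θ = -0.971768 (intermediates below are computed at full precision and shown rounded to 5 d.p.)
v1: (-4,-3.5) → rotate → (-4.34495,3.06128) → ×s → (-6.17238,4.34882) → (-6.17,4.35)
v2: (4,-2.5) → rotate → (-1.48566,-4.47692) → ×s → (-2.11051,-6.35986) → (-2.11,-6.36)
v3: (2,0) → rotate → (0.47188,-1.94354) → ×s → (0.67035,-2.76096) → (0.67,-2.76)
v4: (-1,1.5) → rotate → (1.22171,1.32568) → ×s → (1.73555,1.88324) → (1.74,1.88)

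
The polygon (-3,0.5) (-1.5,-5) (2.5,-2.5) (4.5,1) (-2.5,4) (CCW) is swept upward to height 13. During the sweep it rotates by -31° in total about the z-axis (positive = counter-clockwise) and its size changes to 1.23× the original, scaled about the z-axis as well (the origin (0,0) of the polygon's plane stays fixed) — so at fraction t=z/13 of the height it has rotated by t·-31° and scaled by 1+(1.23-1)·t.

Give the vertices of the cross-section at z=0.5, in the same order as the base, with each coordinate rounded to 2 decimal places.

Cross-section at z=0.5: (-3.02,0.57) (-1.62,-5.01) (2.47,-2.57) (4.56,0.91) (-2.44,4.09)

t = z/height = 0.5/13 = 0.0384615
s = 1 + (scale-1)·z/height = 1 + (1.23-1)·0.5/13 = 1.008846
θ = twist·z/height = -31°·0.5/13 = -1.1923° = -0.020810 rad
cos θ = 0.999783, sin θ = -0.020808 (intermediates below are computed at full precision and shown rounded to 5 d.p.)
v1: (-3,0.5) → rotate → (-2.98895,0.56232) → ×s → (-3.01539,0.56729) → (-3.02,0.57)
v2: (-1.5,-5) → rotate → (-1.60372,-4.96771) → ×s → (-1.61790,-5.01165) → (-1.62,-5.01)
v3: (2.5,-2.5) → rotate → (2.44744,-2.55148) → ×s → (2.46909,-2.57405) → (2.47,-2.57)
v4: (4.5,1) → rotate → (4.51983,0.90615) → ×s → (4.55982,0.91416) → (4.56,0.91)
v5: (-2.5,4) → rotate → (-2.41623,4.05115) → ×s → (-2.43760,4.08699) → (-2.44,4.09)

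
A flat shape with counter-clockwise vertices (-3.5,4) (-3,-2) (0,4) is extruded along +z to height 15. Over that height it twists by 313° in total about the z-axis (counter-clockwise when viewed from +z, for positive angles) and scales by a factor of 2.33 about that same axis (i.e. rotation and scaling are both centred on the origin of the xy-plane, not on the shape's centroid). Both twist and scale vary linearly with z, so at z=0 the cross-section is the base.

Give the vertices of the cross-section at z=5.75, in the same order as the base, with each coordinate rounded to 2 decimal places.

t = z/height = 5.75/15 = 0.383333
s = 1 + (scale-1)·z/height = 1 + (2.33-1)·5.75/15 = 1.509833
θ = twist·z/height = 313°·5.75/15 = 119.9833° = 2.094104 rad
cos θ = -0.499748, sin θ = 0.866171 (intermediates below are computed at full precision and shown rounded to 5 d.p.)
v1: (-3.5,4) → rotate → (-1.71557,-5.03059) → ×s → (-2.59022,-7.59535) → (-2.59,-7.60)
v2: (-3,-2) → rotate → (3.23159,-1.59902) → ×s → (4.87916,-2.41425) → (4.88,-2.41)
v3: (0,4) → rotate → (-3.46468,-1.99899) → ×s → (-5.23109,-3.01815) → (-5.23,-3.02)

Cross-section at z=5.75: (-2.59,-7.60) (4.88,-2.41) (-5.23,-3.02)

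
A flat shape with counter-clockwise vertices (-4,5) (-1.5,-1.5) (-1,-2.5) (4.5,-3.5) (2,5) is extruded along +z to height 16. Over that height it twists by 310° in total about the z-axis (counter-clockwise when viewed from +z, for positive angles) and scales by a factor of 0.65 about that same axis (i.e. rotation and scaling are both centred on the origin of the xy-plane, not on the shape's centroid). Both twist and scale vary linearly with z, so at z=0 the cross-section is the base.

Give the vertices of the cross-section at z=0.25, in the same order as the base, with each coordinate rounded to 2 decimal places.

Cross-section at z=0.25: (-4.38,4.62) (-1.36,-1.61) (-0.78,-2.56) (4.75,-3.09) (1.56,5.12)

t = z/height = 0.25/16 = 0.015625
s = 1 + (scale-1)·z/height = 1 + (0.65-1)·0.25/16 = 0.994531
θ = twist·z/height = 310°·0.25/16 = 4.8438° = 0.084539 rad
cos θ = 0.996429, sin θ = 0.084439 (intermediates below are computed at full precision and shown rounded to 5 d.p.)
v1: (-4,5) → rotate → (-4.40791,4.64439) → ×s → (-4.38380,4.61899) → (-4.38,4.62)
v2: (-1.5,-1.5) → rotate → (-1.36798,-1.62130) → ×s → (-1.36050,-1.61243) → (-1.36,-1.61)
v3: (-1,-2.5) → rotate → (-0.78533,-2.57551) → ×s → (-0.78104,-2.56143) → (-0.78,-2.56)
v4: (4.5,-3.5) → rotate → (4.77946,-3.10753) → ×s → (4.75333,-3.09053) → (4.75,-3.09)
v5: (2,5) → rotate → (1.57066,5.15102) → ×s → (1.56207,5.12285) → (1.56,5.12)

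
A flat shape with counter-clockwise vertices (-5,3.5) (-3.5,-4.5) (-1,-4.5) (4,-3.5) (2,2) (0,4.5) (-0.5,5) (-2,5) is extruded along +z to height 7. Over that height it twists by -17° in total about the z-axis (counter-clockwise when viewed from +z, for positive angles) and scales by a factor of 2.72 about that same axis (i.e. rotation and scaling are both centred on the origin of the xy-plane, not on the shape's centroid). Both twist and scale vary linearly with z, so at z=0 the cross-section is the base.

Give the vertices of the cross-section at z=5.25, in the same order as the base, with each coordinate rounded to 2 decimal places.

t = z/height = 5.25/7 = 0.75
s = 1 + (scale-1)·z/height = 1 + (2.72-1)·5.25/7 = 2.290000
θ = twist·z/height = -17°·5.25/7 = -12.7500° = -0.222529 rad
cos θ = 0.975342, sin θ = -0.220697 (intermediates below are computed at full precision and shown rounded to 5 d.p.)
v1: (-5,3.5) → rotate → (-4.10427,4.51719) → ×s → (-9.39878,10.34435) → (-9.40,10.34)
v2: (-3.5,-4.5) → rotate → (-4.40684,-3.61660) → ×s → (-10.09166,-8.28201) → (-10.09,-8.28)
v3: (-1,-4.5) → rotate → (-1.96848,-4.16834) → ×s → (-4.50782,-9.54551) → (-4.51,-9.55)
v4: (4,-3.5) → rotate → (3.12893,-4.29649) → ×s → (7.16525,-9.83896) → (7.17,-9.84)
v5: (2,2) → rotate → (2.39208,1.50929) → ×s → (5.47786,3.45627) → (5.48,3.46)
v6: (0,4.5) → rotate → (0.99314,4.38904) → ×s → (2.27429,10.05090) → (2.27,10.05)
v7: (-0.5,5) → rotate → (0.61582,4.98706) → ×s → (1.41022,11.42037) → (1.41,11.42)
v8: (-2,5) → rotate → (-0.84720,5.31811) → ×s → (-1.94008,12.17846) → (-1.94,12.18)

Cross-section at z=5.25: (-9.40,10.34) (-10.09,-8.28) (-4.51,-9.55) (7.17,-9.84) (5.48,3.46) (2.27,10.05) (1.41,11.42) (-1.94,12.18)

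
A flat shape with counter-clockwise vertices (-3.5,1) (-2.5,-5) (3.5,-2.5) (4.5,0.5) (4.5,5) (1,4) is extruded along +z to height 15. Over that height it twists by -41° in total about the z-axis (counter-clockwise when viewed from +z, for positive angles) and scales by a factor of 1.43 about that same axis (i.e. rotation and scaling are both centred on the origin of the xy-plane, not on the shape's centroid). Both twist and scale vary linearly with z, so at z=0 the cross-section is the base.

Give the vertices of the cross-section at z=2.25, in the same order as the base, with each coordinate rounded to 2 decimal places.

Cross-section at z=2.25: (-3.59,1.46) (-3.22,-5.01) (3.42,-3.05) (4.82,0.02) (5.33,4.78) (1.51,4.12)

t = z/height = 2.25/15 = 0.15
s = 1 + (scale-1)·z/height = 1 + (1.43-1)·2.25/15 = 1.064500
θ = twist·z/height = -41°·2.25/15 = -6.1500° = -0.107338 rad
cos θ = 0.994245, sin θ = -0.107132 (intermediates below are computed at full precision and shown rounded to 5 d.p.)
v1: (-3.5,1) → rotate → (-3.37273,1.36921) → ×s → (-3.59027,1.45752) → (-3.59,1.46)
v2: (-2.5,-5) → rotate → (-3.02127,-4.70339) → ×s → (-3.21614,-5.00676) → (-3.22,-5.01)
v3: (3.5,-2.5) → rotate → (3.21203,-2.86057) → ×s → (3.41920,-3.04508) → (3.42,-3.05)
v4: (4.5,0.5) → rotate → (4.52767,0.01503) → ×s → (4.81970,0.01600) → (4.82,0.02)
v5: (4.5,5) → rotate → (5.00976,4.48913) → ×s → (5.33289,4.77868) → (5.33,4.78)
v6: (1,4) → rotate → (1.42277,3.86985) → ×s → (1.51454,4.11945) → (1.51,4.12)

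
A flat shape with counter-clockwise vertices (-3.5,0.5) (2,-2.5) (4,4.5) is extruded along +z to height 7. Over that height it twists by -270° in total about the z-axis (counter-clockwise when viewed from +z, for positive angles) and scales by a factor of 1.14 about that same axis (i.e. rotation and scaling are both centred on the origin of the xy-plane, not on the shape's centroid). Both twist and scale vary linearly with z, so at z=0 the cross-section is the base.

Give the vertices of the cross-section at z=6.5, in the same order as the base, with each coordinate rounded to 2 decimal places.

t = z/height = 6.5/7 = 0.928571
s = 1 + (scale-1)·z/height = 1 + (1.14-1)·6.5/7 = 1.130000
θ = twist·z/height = -270°·6.5/7 = -250.7143° = -4.375790 rad
cos θ = -0.330279, sin θ = 0.943883 (intermediates below are computed at full precision and shown rounded to 5 d.p.)
v1: (-3.5,0.5) → rotate → (0.68404,-3.46873) → ×s → (0.77296,-3.91967) → (0.77,-3.92)
v2: (2,-2.5) → rotate → (1.69915,2.71346) → ×s → (1.92004,3.06621) → (1.92,3.07)
v3: (4,4.5) → rotate → (-5.56859,2.28928) → ×s → (-6.29251,2.58688) → (-6.29,2.59)

Cross-section at z=6.5: (0.77,-3.92) (1.92,3.07) (-6.29,2.59)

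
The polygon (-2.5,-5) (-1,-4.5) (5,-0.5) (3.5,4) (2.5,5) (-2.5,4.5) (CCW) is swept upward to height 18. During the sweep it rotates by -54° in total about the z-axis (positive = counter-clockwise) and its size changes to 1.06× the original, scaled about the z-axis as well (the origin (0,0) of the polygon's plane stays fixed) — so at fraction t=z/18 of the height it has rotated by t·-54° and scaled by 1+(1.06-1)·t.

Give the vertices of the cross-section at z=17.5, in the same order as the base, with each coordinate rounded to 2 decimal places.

t = z/height = 17.5/18 = 0.972222
s = 1 + (scale-1)·z/height = 1 + (1.06-1)·17.5/18 = 1.058333
θ = twist·z/height = -54°·17.5/18 = -52.5000° = -0.916298 rad
cos θ = 0.608761, sin θ = -0.793353 (intermediates below are computed at full precision and shown rounded to 5 d.p.)
v1: (-2.5,-5) → rotate → (-5.48867,-1.06042) → ×s → (-5.80884,-1.12228) → (-5.81,-1.12)
v2: (-1,-4.5) → rotate → (-4.17885,-1.94607) → ×s → (-4.42262,-2.05959) → (-4.42,-2.06)
v3: (5,-0.5) → rotate → (2.64713,-4.27115) → ×s → (2.80155,-4.52030) → (2.80,-4.52)
v4: (3.5,4) → rotate → (5.30408,-0.34169) → ×s → (5.61348,-0.36162) → (5.61,-0.36)
v5: (2.5,5) → rotate → (5.48867,1.06042) → ×s → (5.80884,1.12228) → (5.81,1.12)
v6: (-2.5,4.5) → rotate → (2.04819,4.72281) → ×s → (2.16766,4.99831) → (2.17,5.00)

Cross-section at z=17.5: (-5.81,-1.12) (-4.42,-2.06) (2.80,-4.52) (5.61,-0.36) (5.81,1.12) (2.17,5.00)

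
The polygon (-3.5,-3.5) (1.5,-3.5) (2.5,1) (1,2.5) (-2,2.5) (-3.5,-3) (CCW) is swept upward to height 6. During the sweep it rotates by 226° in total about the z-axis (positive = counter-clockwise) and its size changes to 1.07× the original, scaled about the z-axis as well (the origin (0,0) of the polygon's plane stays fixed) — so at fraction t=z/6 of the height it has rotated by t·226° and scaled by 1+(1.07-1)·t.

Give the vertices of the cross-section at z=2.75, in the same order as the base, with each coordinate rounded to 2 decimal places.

Cross-section at z=2.75: (4.36,-2.66) (3.15,2.35) (-1.61,2.27) (-2.75,0.40) (-2.02,-2.61) (3.86,-2.78)

t = z/height = 2.75/6 = 0.458333
s = 1 + (scale-1)·z/height = 1 + (1.07-1)·2.75/6 = 1.032083
θ = twist·z/height = 226°·2.75/6 = 103.5833° = 1.807870 rad
cos θ = -0.234859, sin θ = 0.972029 (intermediates below are computed at full precision and shown rounded to 5 d.p.)
v1: (-3.5,-3.5) → rotate → (4.22411,-2.58009) → ×s → (4.35963,-2.66287) → (4.36,-2.66)
v2: (1.5,-3.5) → rotate → (3.04981,2.28005) → ×s → (3.14766,2.35320) → (3.15,2.35)
v3: (2.5,1) → rotate → (-1.55918,2.19521) → ×s → (-1.60920,2.26564) → (-1.61,2.27)
v4: (1,2.5) → rotate → (-2.66493,0.38488) → ×s → (-2.75043,0.39723) → (-2.75,0.40)
v5: (-2,2.5) → rotate → (-1.96035,-2.53121) → ×s → (-2.02325,-2.61242) → (-2.02,-2.61)
v6: (-3.5,-3) → rotate → (3.73810,-2.69752) → ×s → (3.85803,-2.78407) → (3.86,-2.78)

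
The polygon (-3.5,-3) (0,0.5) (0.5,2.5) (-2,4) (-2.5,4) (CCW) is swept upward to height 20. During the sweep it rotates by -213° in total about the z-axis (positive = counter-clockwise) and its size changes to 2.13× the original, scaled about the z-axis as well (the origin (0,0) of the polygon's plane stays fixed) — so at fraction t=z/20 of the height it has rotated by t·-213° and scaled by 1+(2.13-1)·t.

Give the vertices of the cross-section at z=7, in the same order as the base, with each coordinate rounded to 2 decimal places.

t = z/height = 7/20 = 0.35
s = 1 + (scale-1)·z/height = 1 + (2.13-1)·7/20 = 1.395500
θ = twist·z/height = -213°·7/20 = -74.5500° = -1.301143 rad
cos θ = 0.266397, sin θ = -0.963863 (intermediates below are computed at full precision and shown rounded to 5 d.p.)
v1: (-3.5,-3) → rotate → (-3.82398,2.57433) → ×s → (-5.33636,3.59248) → (-5.34,3.59)
v2: (0,0.5) → rotate → (0.48193,0.13320) → ×s → (0.67254,0.18588) → (0.67,0.19)
v3: (0.5,2.5) → rotate → (2.54286,0.18406) → ×s → (3.54856,0.25686) → (3.55,0.26)
v4: (-2,4) → rotate → (3.32266,2.99332) → ×s → (4.63677,4.17717) → (4.64,4.18)
v5: (-2.5,4) → rotate → (3.18946,3.47525) → ×s → (4.45089,4.84971) → (4.45,4.85)

Cross-section at z=7: (-5.34,3.59) (0.67,0.19) (3.55,0.26) (4.64,4.18) (4.45,4.85)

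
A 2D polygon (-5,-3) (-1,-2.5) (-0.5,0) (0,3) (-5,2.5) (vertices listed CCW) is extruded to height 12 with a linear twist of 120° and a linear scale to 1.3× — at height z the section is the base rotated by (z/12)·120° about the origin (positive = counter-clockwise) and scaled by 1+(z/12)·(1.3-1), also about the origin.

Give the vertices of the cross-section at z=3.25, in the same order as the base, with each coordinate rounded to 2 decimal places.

t = z/height = 3.25/12 = 0.270833
s = 1 + (scale-1)·z/height = 1 + (1.3-1)·3.25/12 = 1.081250
θ = twist·z/height = 120°·3.25/12 = 32.5000° = 0.567232 rad
cos θ = 0.843391, sin θ = 0.537300 (intermediates below are computed at full precision and shown rounded to 5 d.p.)
v1: (-5,-3) → rotate → (-2.60506,-5.21667) → ×s → (-2.81672,-5.64053) → (-2.82,-5.64)
v2: (-1,-2.5) → rotate → (0.49986,-2.64578) → ×s → (0.54047,-2.86075) → (0.54,-2.86)
v3: (-0.5,0) → rotate → (-0.42170,-0.26865) → ×s → (-0.45596,-0.29048) → (-0.46,-0.29)
v4: (0,3) → rotate → (-1.61190,2.53017) → ×s → (-1.74287,2.73575) → (-1.74,2.74)
v5: (-5,2.5) → rotate → (-5.56021,-0.57802) → ×s → (-6.01197,-0.62498) → (-6.01,-0.62)

Cross-section at z=3.25: (-2.82,-5.64) (0.54,-2.86) (-0.46,-0.29) (-1.74,2.74) (-6.01,-0.62)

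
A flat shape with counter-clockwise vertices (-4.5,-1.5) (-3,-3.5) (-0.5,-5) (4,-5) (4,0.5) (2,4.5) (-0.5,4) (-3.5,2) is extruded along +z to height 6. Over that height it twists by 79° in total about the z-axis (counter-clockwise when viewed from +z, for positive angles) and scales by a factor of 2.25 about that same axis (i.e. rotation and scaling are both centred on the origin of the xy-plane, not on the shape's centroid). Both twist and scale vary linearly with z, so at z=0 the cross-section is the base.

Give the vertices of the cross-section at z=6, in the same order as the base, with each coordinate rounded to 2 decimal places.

t = z/height = 6/6 = 1
s = 1 + (scale-1)·z/height = 1 + (2.25-1)·6/6 = 2.250000
θ = twist·z/height = 79°·6/6 = 79.0000° = 1.378810 rad
cos θ = 0.190809, sin θ = 0.981627 (intermediates below are computed at full precision and shown rounded to 5 d.p.)
v1: (-4.5,-1.5) → rotate → (0.61380,-4.70354) → ×s → (1.38105,-10.58296) → (1.38,-10.58)
v2: (-3,-3.5) → rotate → (2.86327,-3.61271) → ×s → (6.44235,-8.12860) → (6.44,-8.13)
v3: (-0.5,-5) → rotate → (4.81273,-1.44486) → ×s → (10.82865,-3.25093) → (10.83,-3.25)
v4: (4,-5) → rotate → (5.67137,2.97246) → ×s → (12.76059,6.68804) → (12.76,6.69)
v5: (4,0.5) → rotate → (0.27242,4.02191) → ×s → (0.61295,9.04930) → (0.61,9.05)
v6: (2,4.5) → rotate → (-4.03570,2.82189) → ×s → (-9.08033,6.34926) → (-9.08,6.35)
v7: (-0.5,4) → rotate → (-4.02191,0.27242) → ×s → (-9.04930,0.61295) → (-9.05,0.61)
v8: (-3.5,2) → rotate → (-2.63109,-3.05408) → ×s → (-5.91994,-6.87167) → (-5.92,-6.87)

Cross-section at z=6: (1.38,-10.58) (6.44,-8.13) (10.83,-3.25) (12.76,6.69) (0.61,9.05) (-9.08,6.35) (-9.05,0.61) (-5.92,-6.87)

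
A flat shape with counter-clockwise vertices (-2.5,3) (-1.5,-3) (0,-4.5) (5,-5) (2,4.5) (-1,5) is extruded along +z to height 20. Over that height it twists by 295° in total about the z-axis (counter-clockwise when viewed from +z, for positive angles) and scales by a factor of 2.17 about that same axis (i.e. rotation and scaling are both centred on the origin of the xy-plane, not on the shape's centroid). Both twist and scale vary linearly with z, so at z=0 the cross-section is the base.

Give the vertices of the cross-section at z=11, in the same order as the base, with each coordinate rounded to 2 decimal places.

t = z/height = 11/20 = 0.55
s = 1 + (scale-1)·z/height = 1 + (2.17-1)·11/20 = 1.643500
θ = twist·z/height = 295°·11/20 = 162.2500° = 2.831797 rad
cos θ = -0.952396, sin θ = 0.304864 (intermediates below are computed at full precision and shown rounded to 5 d.p.)
v1: (-2.5,3) → rotate → (1.46640,-3.61935) → ×s → (2.41002,-5.94840) → (2.41,-5.95)
v2: (-1.5,-3) → rotate → (2.34319,2.39989) → ×s → (3.85103,3.94422) → (3.85,3.94)
v3: (0,-4.5) → rotate → (1.37189,4.28578) → ×s → (2.25470,7.04368) → (2.25,7.04)
v4: (5,-5) → rotate → (-3.23766,6.28630) → ×s → (-5.32109,10.33153) → (-5.32,10.33)
v5: (2,4.5) → rotate → (-3.27668,-3.67605) → ×s → (-5.38523,-6.04159) → (-5.39,-6.04)
v6: (-1,5) → rotate → (-0.57193,-5.06684) → ×s → (-0.93996,-8.32736) → (-0.94,-8.33)

Cross-section at z=11: (2.41,-5.95) (3.85,3.94) (2.25,7.04) (-5.32,10.33) (-5.39,-6.04) (-0.94,-8.33)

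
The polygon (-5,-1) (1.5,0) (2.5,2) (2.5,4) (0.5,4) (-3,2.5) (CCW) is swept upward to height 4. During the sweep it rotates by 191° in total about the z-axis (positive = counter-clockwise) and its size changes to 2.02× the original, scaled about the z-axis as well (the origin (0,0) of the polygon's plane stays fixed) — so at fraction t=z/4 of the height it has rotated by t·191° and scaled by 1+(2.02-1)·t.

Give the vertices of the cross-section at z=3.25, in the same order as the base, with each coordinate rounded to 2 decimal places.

Cross-section at z=3.25: (9.07,-2.18) (-2.49,1.15) (-5.68,-1.40) (-7.22,-4.72) (-3.90,-6.26) (3.06,-6.45)

t = z/height = 3.25/4 = 0.8125
s = 1 + (scale-1)·z/height = 1 + (2.02-1)·3.25/4 = 1.828750
θ = twist·z/height = 191°·3.25/4 = 155.1875° = 2.708533 rad
cos θ = -0.907686, sin θ = 0.419650 (intermediates below are computed at full precision and shown rounded to 5 d.p.)
v1: (-5,-1) → rotate → (4.95808,-1.19056) → ×s → (9.06709,-2.17725) → (9.07,-2.18)
v2: (1.5,0) → rotate → (-1.36153,0.62948) → ×s → (-2.48990,1.15115) → (-2.49,1.15)
v3: (2.5,2) → rotate → (-3.10852,-0.76625) → ×s → (-5.68470,-1.40127) → (-5.68,-1.40)
v4: (2.5,4) → rotate → (-3.94782,-2.58162) → ×s → (-7.21957,-4.72113) → (-7.22,-4.72)
v5: (0.5,4) → rotate → (-2.13244,-3.42092) → ×s → (-3.89971,-6.25601) → (-3.90,-6.26)
v6: (-3,2.5) → rotate → (1.67393,-3.52817) → ×s → (3.06120,-6.45213) → (3.06,-6.45)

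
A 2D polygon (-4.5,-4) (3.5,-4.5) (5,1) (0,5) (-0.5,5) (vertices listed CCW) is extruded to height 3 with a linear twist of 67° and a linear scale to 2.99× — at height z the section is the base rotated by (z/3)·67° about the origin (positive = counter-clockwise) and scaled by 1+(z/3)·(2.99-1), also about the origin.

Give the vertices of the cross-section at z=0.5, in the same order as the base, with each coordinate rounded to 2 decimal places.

t = z/height = 0.5/3 = 0.166667
s = 1 + (scale-1)·z/height = 1 + (2.99-1)·0.5/3 = 1.331667
θ = twist·z/height = 67°·0.5/3 = 11.1667° = 0.194895 rad
cos θ = 0.981068, sin θ = 0.193664 (intermediates below are computed at full precision and shown rounded to 5 d.p.)
v1: (-4.5,-4) → rotate → (-3.64015,-4.79576) → ×s → (-4.84747,-6.38635) → (-4.85,-6.39)
v2: (3.5,-4.5) → rotate → (4.30522,-3.73698) → ×s → (5.73312,-4.97642) → (5.73,-4.98)
v3: (5,1) → rotate → (4.71168,1.94939) → ×s → (6.27438,2.59593) → (6.27,2.60)
v4: (0,5) → rotate → (-0.96832,4.90534) → ×s → (-1.28948,6.53228) → (-1.29,6.53)
v5: (-0.5,5) → rotate → (-1.45885,4.80851) → ×s → (-1.94270,6.40333) → (-1.94,6.40)

Cross-section at z=0.5: (-4.85,-6.39) (5.73,-4.98) (6.27,2.60) (-1.29,6.53) (-1.94,6.40)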